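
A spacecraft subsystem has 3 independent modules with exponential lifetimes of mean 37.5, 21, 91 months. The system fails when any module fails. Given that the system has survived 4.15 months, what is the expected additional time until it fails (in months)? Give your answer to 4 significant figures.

First-failure rate Σλ = 1/37.5 + 1/21 + 1/91 = 0.0852747.
By memorylessness the expected residual is 1/Σλ = 11.7268 months, regardless of the 4.15 already elapsed.

11.73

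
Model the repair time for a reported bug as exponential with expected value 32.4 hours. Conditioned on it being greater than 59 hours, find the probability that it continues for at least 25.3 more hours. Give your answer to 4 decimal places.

The rate is λ = 1/32.4 = 0.0308642 per hour.
The exponential is memoryless, so the remaining time is again Exp(λ): the condition X > 59 is irrelevant.
P(X > 25.3) = e^(−0.78086) ≈ 0.4580.

0.4580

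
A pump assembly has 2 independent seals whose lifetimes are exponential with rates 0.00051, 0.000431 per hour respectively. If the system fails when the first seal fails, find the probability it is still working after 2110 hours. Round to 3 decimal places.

0.137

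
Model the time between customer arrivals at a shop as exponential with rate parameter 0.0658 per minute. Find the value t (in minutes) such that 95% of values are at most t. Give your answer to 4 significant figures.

Set 1 − e^(−λt) = 0.95, so t = −ln(0.05)/λ = 2.9957/0.0658 ≈ 45.5278 minutes.

45.53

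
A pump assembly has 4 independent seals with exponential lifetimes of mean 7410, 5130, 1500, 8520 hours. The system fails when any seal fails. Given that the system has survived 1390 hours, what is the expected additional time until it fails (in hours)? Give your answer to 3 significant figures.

898

First-failure rate Σλ = 1/7410 + 1/5130 + 1/1500 + 1/8520 = 0.00111392.
By memorylessness the expected residual is 1/Σλ = 897.729 hours, regardless of the 1390 already elapsed.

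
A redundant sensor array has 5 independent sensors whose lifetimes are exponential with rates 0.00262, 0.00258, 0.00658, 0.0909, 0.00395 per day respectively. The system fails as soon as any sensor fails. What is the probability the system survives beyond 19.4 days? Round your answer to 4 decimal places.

0.1264

The time to first failure is exponential with rate Σλ = 0.00262 + 0.00258 + 0.00658 + 0.0909 + 0.00395 = 0.10663.
P(min > 19.4) = e^(−0.10663·19.4) = e^(−2.0686) ≈ 0.1264.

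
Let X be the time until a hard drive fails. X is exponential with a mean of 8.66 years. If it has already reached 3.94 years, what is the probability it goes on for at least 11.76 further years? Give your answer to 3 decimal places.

The rate is λ = 1/8.66 = 0.115473 per year.
P(X > s+t | X > s) = e^(−λ(s+t))/e^(−λs) = e^(−λt), independent of s = 3.94.
P(X > 11.76) = e^(−1.358) ≈ 0.257.

0.257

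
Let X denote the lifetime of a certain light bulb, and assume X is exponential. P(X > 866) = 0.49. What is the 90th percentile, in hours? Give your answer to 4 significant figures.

2795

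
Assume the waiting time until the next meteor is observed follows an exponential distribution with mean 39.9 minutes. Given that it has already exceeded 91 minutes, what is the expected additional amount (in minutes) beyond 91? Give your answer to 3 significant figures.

39.9

The rate is λ = 1/39.9 = 0.0250627 per minute.
By memorylessness, the remaining amount past any threshold is again Exp(λ) with mean 1/λ = 39.9 minutes.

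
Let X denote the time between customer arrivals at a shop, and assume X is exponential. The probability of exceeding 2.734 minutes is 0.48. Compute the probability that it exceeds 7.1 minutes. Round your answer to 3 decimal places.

0.149

e^(−λ·2.734) = 0.48 ⇒ λ = −ln(0.48)/2.734 = 0.26846.
P(X > 7.1) = e^(−0.26846·7.1) = e^(−1.9061) ≈ 0.149.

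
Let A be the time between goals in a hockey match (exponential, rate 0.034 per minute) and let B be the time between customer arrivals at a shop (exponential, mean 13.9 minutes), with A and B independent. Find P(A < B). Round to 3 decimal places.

0.321

λ_1 = 0.034, λ_2 = 1/13.9 = 0.0719424.
For independent exponentials, P(A < B) = λ_1/(λ_1+λ_2) = 0.034/0.105942 ≈ 0.321.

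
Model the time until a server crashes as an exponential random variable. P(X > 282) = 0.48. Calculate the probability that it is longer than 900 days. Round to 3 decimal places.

e^(−λ·282) = 0.48 ⇒ λ = −ln(0.48)/282 = 0.00260273.
P(X > 900) = e^(−0.00260273·900) = e^(−2.3425) ≈ 0.096.

0.096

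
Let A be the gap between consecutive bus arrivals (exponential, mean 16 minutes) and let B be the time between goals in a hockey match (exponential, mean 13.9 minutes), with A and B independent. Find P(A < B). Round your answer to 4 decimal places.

0.4649

λ_1 = 1/16 = 0.0625, λ_2 = 1/13.9 = 0.0719424.
For independent exponentials, P(A < B) = λ_1/(λ_1+λ_2) = 0.0625/0.134442 ≈ 0.4649.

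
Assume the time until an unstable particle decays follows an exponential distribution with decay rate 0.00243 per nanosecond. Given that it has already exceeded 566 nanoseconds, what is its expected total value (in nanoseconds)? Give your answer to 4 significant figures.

977.5

By memorylessness, E[X | X > 566] = 566 + 1/λ = 566 + 411.523 = 977.523 nanoseconds.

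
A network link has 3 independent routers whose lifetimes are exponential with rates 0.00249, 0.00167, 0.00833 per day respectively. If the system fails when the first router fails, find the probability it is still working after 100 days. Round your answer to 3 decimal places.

0.287

The time to first failure is exponential with rate Σλ = 0.00249 + 0.00167 + 0.00833 = 0.01249.
P(min > 100) = e^(−0.01249·100) = e^(−1.249) ≈ 0.287.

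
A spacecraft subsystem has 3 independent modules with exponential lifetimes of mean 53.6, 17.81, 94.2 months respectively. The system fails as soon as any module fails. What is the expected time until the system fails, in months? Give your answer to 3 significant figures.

The first failure time is exponential with rate Σλ_i = 1/53.6 + 1/17.81 + 1/94.2 = 0.0854207 per month.
E[min] = 1/Σλ = 1/0.0854207 = 11.7068 months.

11.7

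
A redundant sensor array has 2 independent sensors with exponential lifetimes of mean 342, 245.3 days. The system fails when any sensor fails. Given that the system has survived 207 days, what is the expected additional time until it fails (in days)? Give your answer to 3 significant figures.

First-failure rate Σλ = 1/342 + 1/245.3 = 0.00700062.
By memorylessness the expected residual is 1/Σλ = 142.845 days, regardless of the 207 already elapsed.

143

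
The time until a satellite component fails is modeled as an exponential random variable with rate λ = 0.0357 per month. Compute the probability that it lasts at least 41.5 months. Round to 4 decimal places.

0.2273

P(X > 41.5) = e^(−λ·41.5) = e^(−1.4816) ≈ 0.2273.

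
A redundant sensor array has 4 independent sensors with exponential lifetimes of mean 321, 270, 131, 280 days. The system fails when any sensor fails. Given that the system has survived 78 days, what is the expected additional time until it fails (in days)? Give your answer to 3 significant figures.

First-failure rate Σλ = 1/321 + 1/270 + 1/131 + 1/280 = 0.018024.
By memorylessness the expected residual is 1/Σλ = 55.4816 days, regardless of the 78 already elapsed.

55.5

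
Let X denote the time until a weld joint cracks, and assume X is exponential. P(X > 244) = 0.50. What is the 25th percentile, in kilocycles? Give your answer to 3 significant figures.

e^(−λ·244) = 0.50 ⇒ λ = −ln(0.50)/244 = 0.00284077.
25th percentile: 1 − e^(−λt) = 0.25, t = −ln(0.75)/λ = 101.269 kilocycles.

101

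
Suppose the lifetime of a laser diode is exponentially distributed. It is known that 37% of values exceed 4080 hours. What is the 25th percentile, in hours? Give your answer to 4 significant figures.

1181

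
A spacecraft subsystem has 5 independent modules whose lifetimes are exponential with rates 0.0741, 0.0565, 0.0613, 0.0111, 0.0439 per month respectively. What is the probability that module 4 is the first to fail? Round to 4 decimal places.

The time to first failure is exponential with rate Σλ = 0.0741 + 0.0565 + 0.0613 + 0.0111 + 0.0439 = 0.2469.
P(module 4 first) = λ_4/Σλ = 0.0111/0.2469 ≈ 0.0450.

0.0450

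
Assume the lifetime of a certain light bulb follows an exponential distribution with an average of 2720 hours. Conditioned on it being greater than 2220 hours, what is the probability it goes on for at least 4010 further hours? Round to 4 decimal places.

The rate is λ = 1/2720 = 0.000367647 per hour.
P(X > s+t | X > s) = e^(−λ(s+t))/e^(−λs) = e^(−λt), independent of s = 2220.
P(X > 4010) = e^(−1.4743) ≈ 0.2289.

0.2289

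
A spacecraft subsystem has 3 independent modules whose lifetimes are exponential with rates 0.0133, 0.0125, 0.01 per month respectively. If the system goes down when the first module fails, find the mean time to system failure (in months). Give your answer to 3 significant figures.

The time to first failure is exponential with rate Σλ = 0.0133 + 0.0125 + 0.01 = 0.0358.
E[min] = 1/Σλ = 1/0.0358 = 27.933 months.

27.9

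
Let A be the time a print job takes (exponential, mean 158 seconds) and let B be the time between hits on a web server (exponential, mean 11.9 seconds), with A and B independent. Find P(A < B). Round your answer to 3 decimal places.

0.070

λ_1 = 1/158 = 0.00632911, λ_2 = 1/11.9 = 0.0840336.
For independent exponentials, P(A < B) = λ_1/(λ_1+λ_2) = 0.00632911/0.0903627 ≈ 0.070.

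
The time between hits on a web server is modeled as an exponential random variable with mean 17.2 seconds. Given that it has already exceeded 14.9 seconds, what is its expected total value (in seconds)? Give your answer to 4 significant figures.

The rate is λ = 1/17.2 = 0.0581395 per second.
By memorylessness, E[X | X > 14.9] = 14.9 + 1/λ = 14.9 + 17.2 = 32.1 seconds.

32.10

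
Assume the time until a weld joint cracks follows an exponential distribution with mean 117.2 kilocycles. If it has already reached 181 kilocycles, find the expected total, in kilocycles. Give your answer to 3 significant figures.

The rate is λ = 1/117.2 = 0.00853242 per kilocycle.
By memorylessness, E[X | X > 181] = 181 + 1/λ = 181 + 117.2 = 298.2 kilocycles.

298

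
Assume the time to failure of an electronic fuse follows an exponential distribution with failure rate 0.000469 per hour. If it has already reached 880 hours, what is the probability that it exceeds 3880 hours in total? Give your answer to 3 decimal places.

The exponential is memoryless, so the remaining time is again Exp(λ): the condition X > 880 is irrelevant.
P(X > 3000) = e^(−1.407) ≈ 0.245.

0.245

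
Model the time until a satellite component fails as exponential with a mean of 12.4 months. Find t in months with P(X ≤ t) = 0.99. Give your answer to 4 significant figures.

The rate is λ = 1/12.4 = 0.0806452 per month.
Set 1 − e^(−λt) = 0.99, so t = −ln(0.01)/λ = 4.6052/0.0806452 ≈ 57.1041 months.

57.10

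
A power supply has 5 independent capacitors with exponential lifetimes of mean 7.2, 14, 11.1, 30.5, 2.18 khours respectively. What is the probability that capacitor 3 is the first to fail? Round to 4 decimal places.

Rates: λ_i = 1/mean_i → 0.138889, 0.0714286, 0.0900901, 0.0327869, 0.458716; Σλ = 0.79191.
P(capacitor 3 first) = λ_3/Σλ = 0.0900901/0.79191 ≈ 0.1138.

0.1138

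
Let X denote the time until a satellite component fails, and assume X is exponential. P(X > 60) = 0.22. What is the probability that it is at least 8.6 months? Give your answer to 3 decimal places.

e^(−λ·60) = 0.22 ⇒ λ = −ln(0.22)/60 = 0.0252355.
P(X > 8.6) = e^(−0.0252355·8.6) = e^(−0.21702) ≈ 0.805.

0.805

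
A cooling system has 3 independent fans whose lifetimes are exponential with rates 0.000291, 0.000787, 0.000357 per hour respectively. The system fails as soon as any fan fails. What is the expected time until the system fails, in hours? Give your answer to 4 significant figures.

The time to first failure is exponential with rate Σλ = 0.000291 + 0.000787 + 0.000357 = 0.001435.
E[min] = 1/Σλ = 1/0.001435 = 696.864 hours.

696.9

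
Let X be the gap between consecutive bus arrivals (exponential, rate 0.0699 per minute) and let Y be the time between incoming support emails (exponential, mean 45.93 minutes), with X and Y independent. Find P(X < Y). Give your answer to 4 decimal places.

λ_1 = 0.0699, λ_2 = 1/45.93 = 0.0217723.
For independent exponentials, P(X < Y) = λ_1/(λ_1+λ_2) = 0.0699/0.0916723 ≈ 0.7625.

0.7625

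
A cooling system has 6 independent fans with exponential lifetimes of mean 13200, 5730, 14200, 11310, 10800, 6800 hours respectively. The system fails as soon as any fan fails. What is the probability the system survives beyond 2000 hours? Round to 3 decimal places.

The first failure time is exponential with rate Σλ_i = 1/13200 + 1/5730 + 1/14200 + 1/11310 + 1/10800 + 1/6800 = 0.000648769 per hour.
P(min > 2000) = e^(−0.000648769·2000) = e^(−1.2975) ≈ 0.273.

0.273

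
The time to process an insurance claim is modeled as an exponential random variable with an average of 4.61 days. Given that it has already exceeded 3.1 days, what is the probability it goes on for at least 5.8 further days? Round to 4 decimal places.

0.2842

The rate is λ = 1/4.61 = 0.21692 per day.
By the memoryless property, P(X > 3.1+5.8 | X > 3.1) = P(X > 5.8).
P(X > 5.8) = e^(−1.2581) ≈ 0.2842.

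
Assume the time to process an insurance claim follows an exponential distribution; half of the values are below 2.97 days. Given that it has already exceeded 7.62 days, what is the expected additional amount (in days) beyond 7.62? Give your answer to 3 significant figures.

For an exponential, median = ln(2)/λ, so λ = ln 2 / 2.97 = 0.233383 per day.
By memorylessness, the remaining amount past any threshold is again Exp(λ) with mean 1/λ = 4.2848 days.

4.28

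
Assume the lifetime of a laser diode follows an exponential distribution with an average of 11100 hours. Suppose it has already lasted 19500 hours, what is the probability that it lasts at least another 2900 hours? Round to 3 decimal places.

The rate is λ = 1/11100 = 0.0000900901 per hour.
By the memoryless property, P(X > 19500+2900 | X > 19500) = P(X > 2900).
P(X > 2900) = e^(−0.26126) ≈ 0.770.

0.770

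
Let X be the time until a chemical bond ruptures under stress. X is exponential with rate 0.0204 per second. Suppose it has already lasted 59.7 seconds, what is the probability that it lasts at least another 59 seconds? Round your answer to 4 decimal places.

0.3001

By the memoryless property, P(X > 59.7+59 | X > 59.7) = P(X > 59).
P(X > 59) = e^(−1.2036) ≈ 0.3001.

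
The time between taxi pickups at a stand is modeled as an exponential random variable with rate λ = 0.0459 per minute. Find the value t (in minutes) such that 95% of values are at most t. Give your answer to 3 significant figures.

65.3

Set 1 − e^(−λt) = 0.95, so t = −ln(0.05)/λ = 2.9957/0.0459 ≈ 65.2665 minutes.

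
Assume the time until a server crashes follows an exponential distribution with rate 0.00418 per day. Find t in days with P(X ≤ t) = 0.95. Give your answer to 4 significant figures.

716.7

Set 1 − e^(−λt) = 0.95, so t = −ln(0.05)/λ = 2.9957/0.00418 ≈ 716.682 days.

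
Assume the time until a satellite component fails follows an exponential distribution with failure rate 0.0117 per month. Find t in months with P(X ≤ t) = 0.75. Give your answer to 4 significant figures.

Set 1 − e^(−λt) = 0.75, so t = −ln(0.25)/λ = 1.3863/0.0117 ≈ 118.487 months.

118.5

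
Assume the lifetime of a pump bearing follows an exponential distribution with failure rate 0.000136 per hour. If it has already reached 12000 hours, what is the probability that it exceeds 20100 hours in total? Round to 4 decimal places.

P(X > s+t | X > s) = e^(−λ(s+t))/e^(−λs) = e^(−λt), independent of s = 12000.
P(X > 8100) = e^(−1.1016) ≈ 0.3323.

0.3323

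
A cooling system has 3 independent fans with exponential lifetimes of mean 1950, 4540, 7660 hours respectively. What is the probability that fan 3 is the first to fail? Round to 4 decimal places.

Rates: λ_i = 1/mean_i → 0.000512821, 0.000220264, 0.000130548; Σλ = 0.000863633.
P(fan 3 first) = λ_3/Σλ = 0.000130548/0.000863633 ≈ 0.1512.

0.1512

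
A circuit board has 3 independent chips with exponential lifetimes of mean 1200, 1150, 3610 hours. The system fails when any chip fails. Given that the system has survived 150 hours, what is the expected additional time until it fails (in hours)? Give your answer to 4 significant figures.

505.1

First-failure rate Σλ = 1/1200 + 1/1150 + 1/3610 = 0.00197991.
By memorylessness the expected residual is 1/Σλ = 505.074 hours, regardless of the 150 already elapsed.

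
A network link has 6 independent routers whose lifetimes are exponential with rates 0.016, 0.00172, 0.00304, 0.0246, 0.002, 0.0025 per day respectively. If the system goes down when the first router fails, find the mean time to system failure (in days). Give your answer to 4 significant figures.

20.06

The time to first failure is exponential with rate Σλ = 0.016 + 0.00172 + 0.00304 + 0.0246 + 0.002 + 0.0025 = 0.04986.
E[min] = 1/Σλ = 1/0.04986 = 20.0562 days.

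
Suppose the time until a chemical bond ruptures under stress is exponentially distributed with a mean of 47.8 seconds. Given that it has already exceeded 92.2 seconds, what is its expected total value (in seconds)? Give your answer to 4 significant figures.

The rate is λ = 1/47.8 = 0.0209205 per second.
By memorylessness, E[X | X > 92.2] = 92.2 + 1/λ = 92.2 + 47.8 = 140 seconds.

140.0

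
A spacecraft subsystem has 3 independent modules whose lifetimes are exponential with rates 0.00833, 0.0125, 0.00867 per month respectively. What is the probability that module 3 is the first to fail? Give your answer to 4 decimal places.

The time to first failure is exponential with rate Σλ = 0.00833 + 0.0125 + 0.00867 = 0.0295.
P(module 3 first) = λ_3/Σλ = 0.00867/0.0295 ≈ 0.2939.

0.2939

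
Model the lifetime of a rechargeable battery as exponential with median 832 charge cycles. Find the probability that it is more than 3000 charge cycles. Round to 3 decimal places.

0.082

For an exponential, median = ln(2)/λ, so λ = ln 2 / 832 = 0.00083311 per charge cycle.
P(X > 3000) = e^(−λ·3000) = e^(−2.4993) ≈ 0.082.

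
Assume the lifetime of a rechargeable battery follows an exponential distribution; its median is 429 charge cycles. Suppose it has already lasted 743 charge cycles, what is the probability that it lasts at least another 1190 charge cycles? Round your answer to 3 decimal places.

0.146

For an exponential, median = ln(2)/λ, so λ = ln 2 / 429 = 0.00161573 per charge cycle.
P(X > s+t | X > s) = e^(−λ(s+t))/e^(−λs) = e^(−λt), independent of s = 743.
P(X > 1190) = e^(−1.9227) ≈ 0.146.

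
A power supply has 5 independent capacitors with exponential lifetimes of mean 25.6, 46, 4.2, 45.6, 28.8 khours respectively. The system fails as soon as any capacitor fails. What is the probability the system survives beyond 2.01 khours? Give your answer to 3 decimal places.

The first failure time is exponential with rate Σλ_i = 1/25.6 + 1/46 + 1/4.2 + 1/45.6 + 1/28.8 = 0.355549 per khour.
P(min > 2.01) = e^(−0.355549·2.01) = e^(−0.71465) ≈ 0.489.

0.489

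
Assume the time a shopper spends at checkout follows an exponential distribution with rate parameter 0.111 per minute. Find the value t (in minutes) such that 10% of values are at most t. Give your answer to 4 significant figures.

0.9492

Set 1 − e^(−λt) = 0.1, so t = −ln(0.9)/λ = 0.10536/0.111 ≈ 0.949194 minutes.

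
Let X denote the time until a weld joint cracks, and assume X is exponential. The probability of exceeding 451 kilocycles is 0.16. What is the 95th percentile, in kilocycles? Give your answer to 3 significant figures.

737

e^(−λ·451) = 0.16 ⇒ λ = −ln(0.16)/451 = 0.00406337.
95th percentile: 1 − e^(−λt) = 0.95, t = −ln(0.05)/λ = 737.252 kilocycles.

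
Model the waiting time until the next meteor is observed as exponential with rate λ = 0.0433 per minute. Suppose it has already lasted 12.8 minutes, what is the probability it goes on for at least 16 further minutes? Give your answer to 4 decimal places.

0.5002

The exponential is memoryless, so the remaining time is again Exp(λ): the condition X > 12.8 is irrelevant.
P(X > 16) = e^(−0.6928) ≈ 0.5002.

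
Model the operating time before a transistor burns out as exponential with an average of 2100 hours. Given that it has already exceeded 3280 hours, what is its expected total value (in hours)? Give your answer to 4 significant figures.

The rate is λ = 1/2100 = 0.00047619 per hour.
By memorylessness, E[X | X > 3280] = 3280 + 1/λ = 3280 + 2100 = 5380 hours.

5380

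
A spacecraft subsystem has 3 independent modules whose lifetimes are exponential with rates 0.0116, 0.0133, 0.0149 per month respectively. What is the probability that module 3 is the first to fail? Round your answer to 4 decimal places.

The time to first failure is exponential with rate Σλ = 0.0116 + 0.0133 + 0.0149 = 0.0398.
P(module 3 first) = λ_3/Σλ = 0.0149/0.0398 ≈ 0.3744.

0.3744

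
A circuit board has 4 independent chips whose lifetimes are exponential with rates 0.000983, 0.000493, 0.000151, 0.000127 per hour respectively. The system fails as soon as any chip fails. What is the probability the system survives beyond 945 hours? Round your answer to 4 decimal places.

0.1906

The time to first failure is exponential with rate Σλ = 0.000983 + 0.000493 + 0.000151 + 0.000127 = 0.001754.
P(min > 945) = e^(−0.001754·945) = e^(−1.6575) ≈ 0.1906.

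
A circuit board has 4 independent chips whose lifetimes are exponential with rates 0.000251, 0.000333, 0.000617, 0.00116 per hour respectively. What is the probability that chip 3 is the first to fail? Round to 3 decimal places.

The time to first failure is exponential with rate Σλ = 0.000251 + 0.000333 + 0.000617 + 0.00116 = 0.002361.
P(chip 3 first) = λ_3/Σλ = 0.000617/0.002361 ≈ 0.261.

0.261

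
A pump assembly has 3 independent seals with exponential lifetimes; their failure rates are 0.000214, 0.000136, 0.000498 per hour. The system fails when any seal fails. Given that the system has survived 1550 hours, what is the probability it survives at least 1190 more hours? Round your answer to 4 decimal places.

Time to first failure ~ Exp(Σλ) with Σλ = 0.000848.
By memorylessness, P(T > 1550+1190 | T > 1550) = P(T > 1190) = e^(−0.000848·1190) ≈ 0.3645.

0.3645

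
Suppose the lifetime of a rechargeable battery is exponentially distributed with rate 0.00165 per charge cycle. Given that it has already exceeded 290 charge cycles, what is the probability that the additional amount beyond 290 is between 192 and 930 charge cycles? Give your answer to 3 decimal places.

Memoryless: the residual past 290 is again Exp(λ).
P(192 < residual < 930) = e^(−λ·192) − e^(−λ·930) = 0.72848 − 0.21556 ≈ 0.513.

0.513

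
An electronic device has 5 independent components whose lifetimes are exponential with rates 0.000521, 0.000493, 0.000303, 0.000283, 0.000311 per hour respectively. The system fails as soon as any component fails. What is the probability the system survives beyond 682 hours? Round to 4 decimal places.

0.2716

The time to first failure is exponential with rate Σλ = 0.000521 + 0.000493 + 0.000303 + 0.000283 + 0.000311 = 0.001911.
P(min > 682) = e^(−0.001911·682) = e^(−1.3033) ≈ 0.2716.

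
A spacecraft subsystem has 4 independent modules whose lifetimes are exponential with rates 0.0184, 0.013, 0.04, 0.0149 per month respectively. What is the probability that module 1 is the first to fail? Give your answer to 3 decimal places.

0.213

The time to first failure is exponential with rate Σλ = 0.0184 + 0.013 + 0.04 + 0.0149 = 0.0863.
P(module 1 first) = λ_1/Σλ = 0.0184/0.0863 ≈ 0.213.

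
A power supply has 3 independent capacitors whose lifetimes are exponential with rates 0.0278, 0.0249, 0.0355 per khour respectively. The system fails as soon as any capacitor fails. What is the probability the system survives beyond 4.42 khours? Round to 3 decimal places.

0.677

The time to first failure is exponential with rate Σλ = 0.0278 + 0.0249 + 0.0355 = 0.0882.
P(min > 4.42) = e^(−0.0882·4.42) = e^(−0.38984) ≈ 0.677.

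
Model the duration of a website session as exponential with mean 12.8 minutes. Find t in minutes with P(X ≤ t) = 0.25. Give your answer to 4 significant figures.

3.682

The rate is λ = 1/12.8 = 0.078125 per minute.
Set 1 − e^(−λt) = 0.25, so t = −ln(0.75)/λ = 0.28768/0.078125 ≈ 3.68233 minutes.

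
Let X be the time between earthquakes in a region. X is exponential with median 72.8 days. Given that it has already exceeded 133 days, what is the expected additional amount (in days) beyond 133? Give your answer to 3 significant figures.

105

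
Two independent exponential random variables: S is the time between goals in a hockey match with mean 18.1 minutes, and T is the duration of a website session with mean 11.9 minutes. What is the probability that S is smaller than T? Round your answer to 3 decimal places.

λ_1 = 1/18.1 = 0.0552486, λ_2 = 1/11.9 = 0.0840336.
For independent exponentials, P(S < T) = λ_1/(λ_1+λ_2) = 0.0552486/0.139282 ≈ 0.397.

0.397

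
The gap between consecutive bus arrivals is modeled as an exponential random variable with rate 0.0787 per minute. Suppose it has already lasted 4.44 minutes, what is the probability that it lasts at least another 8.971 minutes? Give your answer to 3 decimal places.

0.494

P(X > s+t | X > s) = e^(−λ(s+t))/e^(−λs) = e^(−λt), independent of s = 4.44.
P(X > 8.971) = e^(−0.70602) ≈ 0.494.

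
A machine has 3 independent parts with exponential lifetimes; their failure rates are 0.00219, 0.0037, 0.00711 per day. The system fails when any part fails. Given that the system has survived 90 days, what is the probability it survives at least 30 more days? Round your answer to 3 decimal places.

0.677

Time to first failure ~ Exp(Σλ) with Σλ = 0.013.
By memorylessness, P(T > 90+30 | T > 90) = P(T > 30) = e^(−0.013·30) ≈ 0.677.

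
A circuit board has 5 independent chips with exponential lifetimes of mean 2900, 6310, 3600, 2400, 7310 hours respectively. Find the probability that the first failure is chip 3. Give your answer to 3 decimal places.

0.208

Rates: λ_i = 1/mean_i → 0.000344828, 0.000158479, 0.000277778, 0.000416667, 0.000136799; Σλ = 0.00133455.
P(chip 3 first) = λ_3/Σλ = 0.000277778/0.00133455 ≈ 0.208.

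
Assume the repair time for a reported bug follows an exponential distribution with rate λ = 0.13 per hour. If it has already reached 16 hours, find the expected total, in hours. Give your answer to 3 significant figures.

23.7

By memorylessness, E[X | X > 16] = 16 + 1/λ = 16 + 7.69231 = 23.6923 hours.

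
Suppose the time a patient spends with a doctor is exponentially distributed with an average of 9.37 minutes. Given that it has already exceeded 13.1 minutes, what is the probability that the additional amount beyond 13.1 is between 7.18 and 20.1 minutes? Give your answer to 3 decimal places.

The rate is λ = 1/9.37 = 0.106724 per minute.
Memoryless: the residual past 13.1 is again Exp(λ).
P(7.18 < residual < 20.1) = e^(−λ·7.18) − e^(−λ·20.1) = 0.46474 − 0.11705 ≈ 0.348.

0.348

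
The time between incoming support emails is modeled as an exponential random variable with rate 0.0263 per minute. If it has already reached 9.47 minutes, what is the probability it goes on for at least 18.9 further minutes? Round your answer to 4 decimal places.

By the memoryless property, P(X > 9.47+18.9 | X > 9.47) = P(X > 18.9).
P(X > 18.9) = e^(−0.49707) ≈ 0.6083.

0.6083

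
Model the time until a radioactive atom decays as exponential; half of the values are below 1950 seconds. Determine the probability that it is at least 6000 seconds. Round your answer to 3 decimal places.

0.119

For an exponential, median = ln(2)/λ, so λ = ln 2 / 1950 = 0.00035546 per second.
P(X > 6000) = e^(−λ·6000) = e^(−2.1328) ≈ 0.119.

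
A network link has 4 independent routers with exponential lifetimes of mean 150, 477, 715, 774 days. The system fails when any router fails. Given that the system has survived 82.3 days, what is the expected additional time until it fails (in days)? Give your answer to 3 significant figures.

87.3

First-failure rate Σλ = 1/150 + 1/477 + 1/715 + 1/774 = 0.0114537.
By memorylessness the expected residual is 1/Σλ = 87.3081 days, regardless of the 82.3 already elapsed.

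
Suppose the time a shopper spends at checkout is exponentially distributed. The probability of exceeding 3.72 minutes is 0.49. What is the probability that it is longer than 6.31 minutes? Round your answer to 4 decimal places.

0.2982

e^(−λ·3.72) = 0.49 ⇒ λ = −ln(0.49)/3.72 = 0.191761.
P(X > 6.31) = e^(−0.191761·6.31) = e^(−1.21) ≈ 0.2982.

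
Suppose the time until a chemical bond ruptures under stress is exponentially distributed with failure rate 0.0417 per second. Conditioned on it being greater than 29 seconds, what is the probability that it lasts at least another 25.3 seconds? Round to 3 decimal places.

0.348

P(X > s+t | X > s) = e^(−λ(s+t))/e^(−λs) = e^(−λt), independent of s = 29.
P(X > 25.3) = e^(−1.055) ≈ 0.348.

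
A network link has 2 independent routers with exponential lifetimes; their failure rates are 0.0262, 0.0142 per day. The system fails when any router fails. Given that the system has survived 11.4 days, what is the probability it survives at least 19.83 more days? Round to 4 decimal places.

0.4488

Time to first failure ~ Exp(Σλ) with Σλ = 0.0404.
By memorylessness, P(T > 11.4+19.83 | T > 11.4) = P(T > 19.83) = e^(−0.0404·19.83) ≈ 0.4488.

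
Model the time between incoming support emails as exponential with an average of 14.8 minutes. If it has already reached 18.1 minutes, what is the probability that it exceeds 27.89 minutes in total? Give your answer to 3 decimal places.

0.516

The rate is λ = 1/14.8 = 0.0675676 per minute.
The exponential is memoryless, so the remaining time is again Exp(λ): the condition X > 18.1 is irrelevant.
P(X > 9.79) = e^(−0.66149) ≈ 0.516.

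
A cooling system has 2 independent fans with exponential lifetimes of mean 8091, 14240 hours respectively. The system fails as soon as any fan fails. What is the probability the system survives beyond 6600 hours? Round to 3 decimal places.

0.278

The first failure time is exponential with rate Σλ_i = 1/8091 + 1/14240 = 0.000193819 per hour.
P(min > 6600) = e^(−0.000193819·6600) = e^(−1.2792) ≈ 0.278.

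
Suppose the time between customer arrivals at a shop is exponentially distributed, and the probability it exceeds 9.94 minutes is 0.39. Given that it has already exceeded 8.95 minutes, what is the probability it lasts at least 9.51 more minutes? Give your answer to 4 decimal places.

From e^(−λ·9.94) = 0.39, λ = −ln(0.39)/9.94 = 0.0947292.
Memoryless: P(X > 8.95+9.51 | X > 8.95) = P(X > 9.51) = e^(−0.0947292·9.51) ≈ 0.4062.

0.4062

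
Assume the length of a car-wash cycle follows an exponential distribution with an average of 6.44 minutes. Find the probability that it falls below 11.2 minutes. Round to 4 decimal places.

0.8243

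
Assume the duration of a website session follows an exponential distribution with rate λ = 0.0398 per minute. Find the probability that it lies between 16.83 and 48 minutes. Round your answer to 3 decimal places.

P(16.83 < X < 48) = e^(−λ·16.83) − e^(−λ·48) = 0.51179 − 0.14802 ≈ 0.364.

0.364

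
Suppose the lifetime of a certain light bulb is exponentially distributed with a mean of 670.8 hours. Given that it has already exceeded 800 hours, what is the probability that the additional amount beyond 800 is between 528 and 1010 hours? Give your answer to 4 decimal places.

The rate is λ = 1/670.8 = 0.00149076 per hour.
Memoryless: the residual past 800 is again Exp(λ).
P(528 < residual < 1010) = e^(−λ·528) − e^(−λ·1010) = 0.45515 − 0.22187 ≈ 0.2333.

0.2333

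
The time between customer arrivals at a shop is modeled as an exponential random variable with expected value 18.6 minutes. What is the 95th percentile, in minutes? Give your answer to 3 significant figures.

The rate is λ = 1/18.6 = 0.0537634 per minute.
Set 1 − e^(−λt) = 0.95, so t = −ln(0.05)/λ = 2.9957/0.0537634 ≈ 55.7206 minutes.

55.7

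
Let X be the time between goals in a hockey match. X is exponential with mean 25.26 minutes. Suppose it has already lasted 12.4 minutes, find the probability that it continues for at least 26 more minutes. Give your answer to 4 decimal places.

0.3573

The rate is λ = 1/25.26 = 0.0395883 per minute.
By the memoryless property, P(X > 12.4+26 | X > 12.4) = P(X > 26).
P(X > 26) = e^(−1.0293) ≈ 0.3573.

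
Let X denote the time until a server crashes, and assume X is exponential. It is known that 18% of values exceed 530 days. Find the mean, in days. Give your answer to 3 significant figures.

e^(−λ·530) = 0.18 ⇒ λ = −ln(0.18)/530 = 0.00323547.
Mean = 1/λ = 309.074 days.

309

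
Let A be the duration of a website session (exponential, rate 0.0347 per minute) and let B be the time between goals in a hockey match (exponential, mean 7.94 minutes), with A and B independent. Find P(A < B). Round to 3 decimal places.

λ_1 = 0.0347, λ_2 = 1/7.94 = 0.125945.
For independent exponentials, P(A < B) = λ_1/(λ_1+λ_2) = 0.0347/0.160645 ≈ 0.216.

0.216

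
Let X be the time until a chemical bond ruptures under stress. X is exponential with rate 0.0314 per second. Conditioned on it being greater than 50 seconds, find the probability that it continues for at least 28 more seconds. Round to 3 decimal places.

0.415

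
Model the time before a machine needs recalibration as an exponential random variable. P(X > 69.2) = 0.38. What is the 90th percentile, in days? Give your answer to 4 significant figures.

164.7

e^(−λ·69.2) = 0.38 ⇒ λ = −ln(0.38)/69.2 = 0.0139824.
90th percentile: 1 − e^(−λt) = 0.9, t = −ln(0.1)/λ = 164.677 days.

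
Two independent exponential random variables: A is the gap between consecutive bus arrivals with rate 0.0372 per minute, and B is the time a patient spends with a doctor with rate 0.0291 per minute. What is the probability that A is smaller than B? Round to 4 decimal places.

λ_1 = 0.0372, λ_2 = 0.0291.
For independent exponentials, P(A < B) = λ_1/(λ_1+λ_2) = 0.0372/0.0663 ≈ 0.5611.

0.5611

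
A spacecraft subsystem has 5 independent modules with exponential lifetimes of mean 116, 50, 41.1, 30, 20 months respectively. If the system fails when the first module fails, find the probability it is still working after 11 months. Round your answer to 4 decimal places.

0.2233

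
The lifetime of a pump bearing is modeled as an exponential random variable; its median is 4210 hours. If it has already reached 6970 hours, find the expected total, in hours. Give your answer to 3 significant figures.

13000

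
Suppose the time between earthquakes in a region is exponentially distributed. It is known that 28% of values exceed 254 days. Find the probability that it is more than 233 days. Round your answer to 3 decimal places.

e^(−λ·254) = 0.28 ⇒ λ = −ln(0.28)/254 = 0.00501168.
P(X > 233) = e^(−0.00501168·233) = e^(−1.1677) ≈ 0.311.

0.311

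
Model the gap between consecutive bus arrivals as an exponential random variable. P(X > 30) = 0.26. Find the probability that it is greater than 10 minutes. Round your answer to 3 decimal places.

0.638

e^(−λ·30) = 0.26 ⇒ λ = −ln(0.26)/30 = 0.0449025.
P(X > 10) = e^(−0.0449025·10) = e^(−0.44902) ≈ 0.638.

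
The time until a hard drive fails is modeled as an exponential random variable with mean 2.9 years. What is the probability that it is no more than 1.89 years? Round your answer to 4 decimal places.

The rate is λ = 1/2.9 = 0.344828 per year.
P(X ≤ 1.89) = 1 − e^(−λ·1.89) = 1 − e^(−0.65172) ≈ 0.4789.

0.4789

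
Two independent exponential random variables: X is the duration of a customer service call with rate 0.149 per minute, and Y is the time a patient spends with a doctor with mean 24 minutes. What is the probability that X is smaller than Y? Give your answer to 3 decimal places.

0.781

λ_1 = 0.149, λ_2 = 1/24 = 0.0416667.
For independent exponentials, P(X < Y) = λ_1/(λ_1+λ_2) = 0.149/0.190667 ≈ 0.781.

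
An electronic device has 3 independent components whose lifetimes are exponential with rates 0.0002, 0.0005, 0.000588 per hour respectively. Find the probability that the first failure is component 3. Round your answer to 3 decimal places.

The time to first failure is exponential with rate Σλ = 0.0002 + 0.0005 + 0.000588 = 0.001288.
P(component 3 first) = λ_3/Σλ = 0.000588/0.001288 ≈ 0.457.

0.457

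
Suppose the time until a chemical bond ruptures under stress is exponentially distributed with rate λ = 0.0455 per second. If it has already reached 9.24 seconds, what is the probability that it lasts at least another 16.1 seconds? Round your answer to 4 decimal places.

0.4807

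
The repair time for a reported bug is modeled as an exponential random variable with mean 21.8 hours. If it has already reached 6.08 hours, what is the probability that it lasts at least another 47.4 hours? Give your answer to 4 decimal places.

0.1137

The rate is λ = 1/21.8 = 0.0458716 per hour.
The exponential is memoryless, so the remaining time is again Exp(λ): the condition X > 6.08 is irrelevant.
P(X > 47.4) = e^(−2.1743) ≈ 0.1137.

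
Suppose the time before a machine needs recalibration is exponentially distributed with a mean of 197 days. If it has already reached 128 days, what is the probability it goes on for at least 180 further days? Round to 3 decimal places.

0.401

The rate is λ = 1/197 = 0.00507614 per day.
The exponential is memoryless, so the remaining time is again Exp(λ): the condition X > 128 is irrelevant.
P(X > 180) = e^(−0.91371) ≈ 0.401.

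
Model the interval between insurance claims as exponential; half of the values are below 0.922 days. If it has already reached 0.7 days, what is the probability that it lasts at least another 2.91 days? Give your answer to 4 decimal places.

0.1122

For an exponential, median = ln(2)/λ, so λ = ln 2 / 0.922 = 0.751787 per day.
P(X > s+t | X > s) = e^(−λ(s+t))/e^(−λs) = e^(−λt), independent of s = 0.7.
P(X > 2.91) = e^(−2.1877) ≈ 0.1122.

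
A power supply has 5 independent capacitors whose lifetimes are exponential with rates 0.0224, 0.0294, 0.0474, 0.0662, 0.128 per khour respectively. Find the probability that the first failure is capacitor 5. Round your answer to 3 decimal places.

0.436

The time to first failure is exponential with rate Σλ = 0.0224 + 0.0294 + 0.0474 + 0.0662 + 0.128 = 0.2934.
P(capacitor 5 first) = λ_5/Σλ = 0.128/0.2934 ≈ 0.436.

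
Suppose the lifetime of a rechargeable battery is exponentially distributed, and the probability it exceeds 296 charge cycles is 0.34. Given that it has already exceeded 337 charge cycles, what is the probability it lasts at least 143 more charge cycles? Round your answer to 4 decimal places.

0.5938

From e^(−λ·296) = 0.34, λ = −ln(0.34)/296 = 0.00364463.
Memoryless: P(X > 337+143 | X > 337) = P(X > 143) = e^(−0.00364463·143) ≈ 0.5938.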